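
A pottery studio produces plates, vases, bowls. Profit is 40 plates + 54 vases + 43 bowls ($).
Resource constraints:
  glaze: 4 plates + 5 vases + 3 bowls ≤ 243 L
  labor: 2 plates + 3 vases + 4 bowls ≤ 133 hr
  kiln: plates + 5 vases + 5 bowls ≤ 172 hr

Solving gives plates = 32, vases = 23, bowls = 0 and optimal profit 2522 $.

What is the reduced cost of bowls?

Check each constraint at x*: glaze 243/243 (tight); labor 133/133 (tight); kiln 147/172 (slack 25).
By complementary slackness, y = 0 for the non-binding constraint.
Dual feasibility on the basic columns requires 4·y_glaze + 2·y_labor = 40, 5·y_glaze + 3·y_labor = 54.
Solving: y_glaze = 6, y_labor = 8.
Reduced cost of bowls: c₃ − yᵀa₃ = 43 − (6·3 + 8·4) = 43 − 50 = -7.

-7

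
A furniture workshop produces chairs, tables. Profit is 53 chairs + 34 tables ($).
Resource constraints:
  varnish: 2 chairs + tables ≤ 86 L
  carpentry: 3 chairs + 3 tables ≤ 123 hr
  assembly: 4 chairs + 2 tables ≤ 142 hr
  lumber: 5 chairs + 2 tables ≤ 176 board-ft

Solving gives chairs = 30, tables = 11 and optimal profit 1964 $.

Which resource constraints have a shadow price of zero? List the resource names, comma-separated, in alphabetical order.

lumber, varnish

varnish: 71/86 (slack 15)
carpentry: 123/123 (binding)
assembly: 142/142 (binding)
lumber: 172/176 (slack 4)
By complementary slackness, a constraint with positive slack has shadow price 0 → lumber, varnish.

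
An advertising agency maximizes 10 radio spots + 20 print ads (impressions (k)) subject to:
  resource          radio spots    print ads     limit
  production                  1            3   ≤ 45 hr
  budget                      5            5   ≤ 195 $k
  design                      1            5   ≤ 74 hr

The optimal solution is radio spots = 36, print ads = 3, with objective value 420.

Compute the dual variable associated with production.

At the optimum: production uses 45 of 45 (binding); budget uses 195 of 195 (binding); design uses 51 of 74 (slack = 23).
Since design is not tight, its dual is 0.
The binding rows give the dual system: 1·y_production + 5·y_budget = 10 and 3·y_production + 5·y_budget = 20.
This yields shadow prices y_production = 5, y_budget = 1.
Shadow price of production = 5.

5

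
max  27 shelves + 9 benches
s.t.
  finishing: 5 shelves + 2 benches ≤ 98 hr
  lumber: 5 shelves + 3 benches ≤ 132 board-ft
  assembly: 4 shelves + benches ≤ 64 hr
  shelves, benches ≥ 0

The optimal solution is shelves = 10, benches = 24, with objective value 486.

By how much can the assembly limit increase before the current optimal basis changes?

14.4

Binding constraints: finishing, assembly. The basis is B = [[5,2],[4,1]] with det -3.
Per unit increase in assembly, x* moves by d = (0.6667, -1.6667).
The basis stays optimal until benches reaches 0; allowable increase = 14.4 hr.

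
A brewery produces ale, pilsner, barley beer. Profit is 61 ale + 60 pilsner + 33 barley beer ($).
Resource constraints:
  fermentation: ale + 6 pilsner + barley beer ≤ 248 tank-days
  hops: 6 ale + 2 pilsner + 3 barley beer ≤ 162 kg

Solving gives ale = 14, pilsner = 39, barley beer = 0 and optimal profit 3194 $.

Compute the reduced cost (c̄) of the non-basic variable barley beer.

-1

At the optimum: fermentation uses 248 of 248 (binding); hops uses 162 of 162 (binding).
From A_Bᵀ y = c: 1·y_fermentation + 6·y_hops = 61; 6·y_fermentation + 2·y_hops = 60.
This yields shadow prices y_fermentation = 7, y_hops = 9.
Reduced cost of barley beer: c₃ − yᵀa₃ = 33 − (7·1 + 9·3) = 33 − 34 = -1.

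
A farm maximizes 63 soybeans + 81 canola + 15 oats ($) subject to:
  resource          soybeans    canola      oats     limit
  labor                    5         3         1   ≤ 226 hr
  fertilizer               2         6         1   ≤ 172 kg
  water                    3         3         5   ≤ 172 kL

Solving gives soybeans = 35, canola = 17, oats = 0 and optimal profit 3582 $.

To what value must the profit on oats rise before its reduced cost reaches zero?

Binding: labor and fertilizer. Non-binding: water (16 unused).
Slack constraints have shadow price 0 (complementary slackness).
The binding rows give the dual system: 5·y_labor + 2·y_fertilizer = 63 and 3·y_labor + 6·y_fertilizer = 81.
Solving: y_labor = 9, y_fertilizer = 9.
oats enters the basis when its profit ≥ yᵀa₃ = 9·1 + 9·1 = 18.

18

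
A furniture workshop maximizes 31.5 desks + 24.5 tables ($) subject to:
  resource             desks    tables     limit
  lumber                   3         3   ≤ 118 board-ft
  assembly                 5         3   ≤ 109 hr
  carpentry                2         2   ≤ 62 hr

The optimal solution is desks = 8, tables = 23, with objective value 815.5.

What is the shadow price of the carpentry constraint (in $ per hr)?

7

Check each constraint at x*: lumber 93/118 (slack 25); assembly 109/109 (tight); carpentry 62/62 (tight).
Slack constraints have shadow price 0 (complementary slackness).
From A_Bᵀ y = c: 5·y_assembly + 2·y_carpentry = 31.5; 3·y_assembly + 2·y_carpentry = 24.5.
Solving: y_assembly = 3.5, y_carpentry = 7.
Shadow price of carpentry = 7.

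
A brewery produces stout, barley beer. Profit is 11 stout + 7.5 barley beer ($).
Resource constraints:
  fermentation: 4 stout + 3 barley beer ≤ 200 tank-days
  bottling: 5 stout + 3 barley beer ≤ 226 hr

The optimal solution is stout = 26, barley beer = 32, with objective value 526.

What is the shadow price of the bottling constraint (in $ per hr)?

At the optimum: fermentation uses 200 of 200 (binding); bottling uses 226 of 226 (binding).
The binding rows give the dual system: 4·y_fermentation + 5·y_bottling = 11 and 3·y_fermentation + 3·y_bottling = 7.5.
Solving: y_fermentation = 1.5, y_bottling = 1.
Shadow price of bottling = 1.

1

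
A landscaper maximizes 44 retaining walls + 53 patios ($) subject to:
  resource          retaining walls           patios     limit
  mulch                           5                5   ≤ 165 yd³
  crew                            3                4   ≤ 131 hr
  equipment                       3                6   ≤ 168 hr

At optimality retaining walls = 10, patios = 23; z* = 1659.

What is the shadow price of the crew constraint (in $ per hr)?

0

Check each constraint at x*: mulch 165/165 (tight); crew 122/131 (slack 9); equipment 168/168 (tight).
Since crew is not tight, its dual is 0.
Dual feasibility on the basic columns requires 5·y_mulch + 3·y_equipment = 44, 5·y_mulch + 6·y_equipment = 53.
Solving: y_mulch = 7, y_equipment = 3.
Shadow price of crew = 0.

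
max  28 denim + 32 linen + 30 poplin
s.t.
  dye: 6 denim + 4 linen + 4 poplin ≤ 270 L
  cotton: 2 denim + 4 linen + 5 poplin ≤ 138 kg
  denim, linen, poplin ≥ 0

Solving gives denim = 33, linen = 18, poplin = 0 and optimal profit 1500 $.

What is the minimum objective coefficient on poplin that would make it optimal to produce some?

37

Check each constraint at x*: dye 270/270 (tight); cotton 138/138 (tight).
Dual feasibility on the basic columns requires 6·y_dye + 2·y_cotton = 28, 4·y_dye + 4·y_cotton = 32.
→ y_dye = 3 and y_cotton = 5.
poplin enters the basis when its profit ≥ yᵀa₃ = 3·4 + 5·5 = 37.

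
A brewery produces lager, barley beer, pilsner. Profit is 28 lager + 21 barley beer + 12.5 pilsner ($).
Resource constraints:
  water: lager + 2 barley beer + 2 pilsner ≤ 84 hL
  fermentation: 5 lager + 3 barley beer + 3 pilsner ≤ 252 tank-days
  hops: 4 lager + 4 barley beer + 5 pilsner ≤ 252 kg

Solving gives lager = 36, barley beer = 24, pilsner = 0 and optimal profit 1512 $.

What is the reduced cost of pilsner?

At the optimum: water uses 84 of 84 (binding); fermentation uses 252 of 252 (binding); hops uses 240 of 252 (slack = 12).
Slack constraints have shadow price 0 (complementary slackness).
The binding rows give the dual system: 1·y_water + 5·y_fermentation = 28 and 2·y_water + 3·y_fermentation = 21.
→ y_water = 3 and y_fermentation = 5.
Reduced cost of pilsner: c₃ − yᵀa₃ = 12.5 − (3·2 + 5·3) = 12.5 − 21 = -8.5.

-8.5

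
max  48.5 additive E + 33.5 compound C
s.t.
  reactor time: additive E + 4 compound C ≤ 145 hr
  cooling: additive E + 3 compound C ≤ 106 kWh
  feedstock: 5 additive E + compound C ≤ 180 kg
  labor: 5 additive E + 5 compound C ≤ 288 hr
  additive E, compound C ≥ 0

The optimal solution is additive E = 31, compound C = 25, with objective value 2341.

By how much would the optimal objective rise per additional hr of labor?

Binding: cooling and feedstock. Non-binding: reactor time (14 unused), labor (8 unused).
Since reactor time, labor are not tight, their duals are 0.
The binding rows give the dual system: 1·y_cooling + 5·y_feedstock = 48.5 and 3·y_cooling + 1·y_feedstock = 33.5.
Solving: y_cooling = 8.5, y_feedstock = 8.
Shadow price of labor = 0.

0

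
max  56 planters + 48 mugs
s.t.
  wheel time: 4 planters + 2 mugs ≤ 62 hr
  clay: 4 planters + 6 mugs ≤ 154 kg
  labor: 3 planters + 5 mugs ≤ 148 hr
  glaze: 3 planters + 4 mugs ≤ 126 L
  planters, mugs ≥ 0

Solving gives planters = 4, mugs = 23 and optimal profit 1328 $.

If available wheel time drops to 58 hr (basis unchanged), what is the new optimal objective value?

At the optimum: wheel time uses 62 of 62 (binding); clay uses 154 of 154 (binding); labor uses 127 of 148 (slack = 21); glaze uses 104 of 126 (slack = 22).
By complementary slackness, y = 0 for the non-binding constraints.
From A_Bᵀ y = c: 4·y_wheel time + 4·y_clay = 56; 2·y_wheel time + 6·y_clay = 48.
→ y_wheel time = 9 and y_clay = 5.
Δz = y_wheel time·Δb = 9 × (-4) = -36, so new z* = 1328 − 36 = 1292.

1292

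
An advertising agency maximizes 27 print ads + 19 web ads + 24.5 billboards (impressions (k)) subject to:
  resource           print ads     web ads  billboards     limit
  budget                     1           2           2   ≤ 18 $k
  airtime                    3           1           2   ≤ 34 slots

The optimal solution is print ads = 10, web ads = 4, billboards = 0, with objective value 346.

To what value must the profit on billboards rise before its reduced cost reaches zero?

26

At the optimum: budget uses 18 of 18 (binding); airtime uses 34 of 34 (binding).
The binding rows give the dual system: 1·y_budget + 3·y_airtime = 27 and 2·y_budget + 1·y_airtime = 19.
Solving: y_budget = 6, y_airtime = 7.
billboards enters the basis when its profit ≥ yᵀa₃ = 6·2 + 7·2 = 26.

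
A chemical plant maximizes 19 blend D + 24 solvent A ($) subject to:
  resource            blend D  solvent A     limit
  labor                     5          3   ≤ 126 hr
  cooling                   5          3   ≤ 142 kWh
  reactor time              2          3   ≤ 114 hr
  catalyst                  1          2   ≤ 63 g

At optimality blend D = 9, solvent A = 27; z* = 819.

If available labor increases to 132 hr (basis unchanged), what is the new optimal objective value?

Binding: labor and catalyst. Non-binding: cooling (16 unused), reactor time (15 unused).
Since cooling, reactor time are not tight, their duals are 0.
The binding rows give the dual system: 5·y_labor + 1·y_catalyst = 19 and 3·y_labor + 2·y_catalyst = 24.
Solving: y_labor = 2, y_catalyst = 9.
Δz = y_labor·Δb = 2 × (6) = 12, so new z* = 819 + 12 = 831.

831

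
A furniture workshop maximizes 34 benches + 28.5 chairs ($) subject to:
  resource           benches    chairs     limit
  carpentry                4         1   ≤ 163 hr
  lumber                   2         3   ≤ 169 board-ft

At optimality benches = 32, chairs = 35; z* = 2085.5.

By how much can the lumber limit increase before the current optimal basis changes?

320

Binding constraints: carpentry, lumber. The basis is B = [[4,1],[2,3]] with det 10.
Per unit increase in lumber, x* moves by d = (-0.1, 0.4).
The basis stays optimal until benches reaches 0; allowable increase = 320 board-ft.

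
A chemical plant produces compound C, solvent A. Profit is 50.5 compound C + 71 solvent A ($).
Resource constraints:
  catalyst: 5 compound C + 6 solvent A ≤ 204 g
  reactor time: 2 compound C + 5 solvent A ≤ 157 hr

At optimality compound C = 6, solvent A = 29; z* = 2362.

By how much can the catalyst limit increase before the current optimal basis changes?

Binding constraints: catalyst, reactor time. The basis is B = [[5,6],[2,5]] with det 13.
Per unit increase in catalyst, x* moves by d = (0.3846, -0.1538).
The basis stays optimal until solvent A reaches 0; allowable increase = 188.5 g.

188.5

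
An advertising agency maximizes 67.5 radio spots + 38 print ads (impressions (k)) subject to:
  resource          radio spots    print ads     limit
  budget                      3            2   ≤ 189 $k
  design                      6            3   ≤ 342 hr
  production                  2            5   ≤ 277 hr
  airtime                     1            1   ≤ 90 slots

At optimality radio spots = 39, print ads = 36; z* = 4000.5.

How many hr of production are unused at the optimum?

production used = 2·39 + 5·36 = 258; slack = 277 − 258 = 19.

19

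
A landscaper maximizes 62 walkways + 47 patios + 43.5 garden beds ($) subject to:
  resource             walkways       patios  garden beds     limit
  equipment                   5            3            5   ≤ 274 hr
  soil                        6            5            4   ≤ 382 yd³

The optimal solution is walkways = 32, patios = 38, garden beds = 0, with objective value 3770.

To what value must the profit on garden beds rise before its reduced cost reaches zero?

48

Check each constraint at x*: equipment 274/274 (tight); soil 382/382 (tight).
The binding rows give the dual system: 5·y_equipment + 6·y_soil = 62 and 3·y_equipment + 5·y_soil = 47.
This yields shadow prices y_equipment = 4, y_soil = 7.
garden beds enters the basis when its profit ≥ yᵀa₃ = 4·5 + 7·4 = 48.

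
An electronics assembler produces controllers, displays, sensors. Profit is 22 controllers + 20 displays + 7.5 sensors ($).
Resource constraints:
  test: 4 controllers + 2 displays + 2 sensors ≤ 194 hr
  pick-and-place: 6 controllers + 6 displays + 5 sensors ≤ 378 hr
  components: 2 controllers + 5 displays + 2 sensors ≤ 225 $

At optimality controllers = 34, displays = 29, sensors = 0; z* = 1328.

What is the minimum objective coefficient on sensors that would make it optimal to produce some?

Binding: test and pick-and-place. Non-binding: components (12 unused).
Since components is not tight, its dual is 0.
From A_Bᵀ y = c: 4·y_test + 6·y_pick-and-place = 22; 2·y_test + 6·y_pick-and-place = 20.
Solving: y_test = 1, y_pick-and-place = 3.
sensors enters the basis when its profit ≥ yᵀa₃ = 1·2 + 3·5 = 17.

17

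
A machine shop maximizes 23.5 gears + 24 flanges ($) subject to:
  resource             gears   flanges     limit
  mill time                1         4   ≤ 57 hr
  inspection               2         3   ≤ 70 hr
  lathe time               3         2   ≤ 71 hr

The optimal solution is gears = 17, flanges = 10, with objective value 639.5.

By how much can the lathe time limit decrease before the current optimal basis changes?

Binding constraints: mill time, lathe time. The basis is B = [[1,4],[3,2]] with det -10.
Per unit decrease in lathe time, x* moves by d = (-0.4, 0.1).
The basis stays optimal until gears reaches 0; allowable decrease = 42.5 hr.

42.5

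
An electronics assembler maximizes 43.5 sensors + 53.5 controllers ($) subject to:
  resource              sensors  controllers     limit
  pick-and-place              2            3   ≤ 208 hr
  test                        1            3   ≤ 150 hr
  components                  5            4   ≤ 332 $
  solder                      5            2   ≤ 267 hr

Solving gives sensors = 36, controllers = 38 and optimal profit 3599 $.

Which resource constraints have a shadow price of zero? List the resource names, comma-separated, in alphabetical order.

pick-and-place: 186/208 (slack 22)
test: 150/150 (binding)
components: 332/332 (binding)
solder: 256/267 (slack 11)
By complementary slackness, a constraint with positive slack has shadow price 0 → pick-and-place, solder.

pick-and-place, solder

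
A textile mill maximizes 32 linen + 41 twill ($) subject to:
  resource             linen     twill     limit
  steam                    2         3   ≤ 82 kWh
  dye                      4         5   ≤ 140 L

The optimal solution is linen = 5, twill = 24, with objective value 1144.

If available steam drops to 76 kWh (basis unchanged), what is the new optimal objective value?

1132

At the optimum: steam uses 82 of 82 (binding); dye uses 140 of 140 (binding).
The binding rows give the dual system: 2·y_steam + 4·y_dye = 32 and 3·y_steam + 5·y_dye = 41.
Solving: y_steam = 2, y_dye = 7.
Δz = y_steam·Δb = 2 × (-6) = -12, so new z* = 1144 − 12 = 1132.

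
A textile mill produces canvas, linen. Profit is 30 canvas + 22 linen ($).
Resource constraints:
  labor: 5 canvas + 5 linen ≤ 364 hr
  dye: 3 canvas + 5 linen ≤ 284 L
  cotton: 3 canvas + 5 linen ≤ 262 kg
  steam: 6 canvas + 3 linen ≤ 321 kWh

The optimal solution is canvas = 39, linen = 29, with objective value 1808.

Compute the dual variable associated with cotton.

2

Check each constraint at x*: labor 340/364 (slack 24); dye 262/284 (slack 22); cotton 262/262 (tight); steam 321/321 (tight).
By complementary slackness, y = 0 for the non-binding constraints.
The binding rows give the dual system: 3·y_cotton + 6·y_steam = 30 and 5·y_cotton + 3·y_steam = 22.
Solving: y_cotton = 2, y_steam = 4.
Shadow price of cotton = 2.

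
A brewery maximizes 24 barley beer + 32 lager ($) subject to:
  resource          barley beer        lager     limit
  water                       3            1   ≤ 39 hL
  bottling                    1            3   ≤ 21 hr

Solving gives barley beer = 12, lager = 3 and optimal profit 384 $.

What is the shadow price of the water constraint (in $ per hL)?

Both water and bottling are binding at x*.
From A_Bᵀ y = c: 3·y_water + 1·y_bottling = 24; 1·y_water + 3·y_bottling = 32.
Solving: y_water = 5, y_bottling = 9.
Shadow price of water = 5.

5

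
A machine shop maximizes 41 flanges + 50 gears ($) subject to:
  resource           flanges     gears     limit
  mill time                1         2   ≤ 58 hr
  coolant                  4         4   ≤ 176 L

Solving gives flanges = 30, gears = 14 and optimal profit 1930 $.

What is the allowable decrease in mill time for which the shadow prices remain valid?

Binding constraints: mill time, coolant. The basis is B = [[1,2],[4,4]] with det -4.
Per unit decrease in mill time, x* moves by d = (1, -1).
The basis stays optimal until gears reaches 0; allowable decrease = 14 hr.

14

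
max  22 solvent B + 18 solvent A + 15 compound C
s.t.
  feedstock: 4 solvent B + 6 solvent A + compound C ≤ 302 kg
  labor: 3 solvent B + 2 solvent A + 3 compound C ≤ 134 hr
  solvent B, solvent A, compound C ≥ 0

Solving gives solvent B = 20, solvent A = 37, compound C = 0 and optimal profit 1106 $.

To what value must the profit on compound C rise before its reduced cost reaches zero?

19

At the optimum: feedstock uses 302 of 302 (binding); labor uses 134 of 134 (binding).
The binding rows give the dual system: 4·y_feedstock + 3·y_labor = 22 and 6·y_feedstock + 2·y_labor = 18.
→ y_feedstock = 1 and y_labor = 6.
compound C enters the basis when its profit ≥ yᵀa₃ = 1·1 + 6·3 = 19.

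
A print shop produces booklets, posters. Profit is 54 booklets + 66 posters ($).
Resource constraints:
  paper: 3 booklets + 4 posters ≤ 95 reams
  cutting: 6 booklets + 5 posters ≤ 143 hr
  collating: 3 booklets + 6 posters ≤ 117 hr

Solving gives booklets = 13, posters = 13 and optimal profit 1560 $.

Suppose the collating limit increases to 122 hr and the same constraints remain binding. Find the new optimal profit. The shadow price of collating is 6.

Δb = 5, so new z* = 1560 + (6)·(5) = 1560 + 30 = 1590.

1590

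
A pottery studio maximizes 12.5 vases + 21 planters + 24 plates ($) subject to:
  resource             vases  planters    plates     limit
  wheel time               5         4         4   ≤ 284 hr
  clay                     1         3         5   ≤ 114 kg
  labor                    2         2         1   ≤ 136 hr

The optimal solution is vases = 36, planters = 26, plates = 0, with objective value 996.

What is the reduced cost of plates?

Binding: wheel time and clay. Non-binding: labor (12 unused).
Since labor is not tight, its dual is 0.
The binding rows give the dual system: 5·y_wheel time + 1·y_clay = 12.5 and 4·y_wheel time + 3·y_clay = 21.
Solving: y_wheel time = 1.5, y_clay = 5.
Reduced cost of plates: c₃ − yᵀa₃ = 24 − (1.5·4 + 5·5) = 24 − 31 = -7.

-7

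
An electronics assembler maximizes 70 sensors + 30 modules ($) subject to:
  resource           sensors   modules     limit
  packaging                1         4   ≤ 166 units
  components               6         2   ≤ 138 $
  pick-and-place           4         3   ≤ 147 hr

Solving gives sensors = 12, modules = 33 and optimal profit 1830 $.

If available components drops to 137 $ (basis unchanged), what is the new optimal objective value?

Binding: components and pick-and-place. Non-binding: packaging (22 unused).
By complementary slackness, y = 0 for the non-binding constraint.
The binding rows give the dual system: 6·y_components + 4·y_pick-and-place = 70 and 2·y_components + 3·y_pick-and-place = 30.
Solving: y_components = 9, y_pick-and-place = 4.
Δz = y_components·Δb = 9 × (-1) = -9, so new z* = 1830 − 9 = 1821.

1821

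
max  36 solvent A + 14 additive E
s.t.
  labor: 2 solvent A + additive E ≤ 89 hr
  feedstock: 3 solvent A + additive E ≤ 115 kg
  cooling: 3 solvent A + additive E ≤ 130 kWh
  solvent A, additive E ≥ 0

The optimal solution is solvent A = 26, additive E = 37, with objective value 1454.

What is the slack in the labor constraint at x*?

labor used = 2·26 + 1·37 = 89; slack = 89 − 89 = 0.

0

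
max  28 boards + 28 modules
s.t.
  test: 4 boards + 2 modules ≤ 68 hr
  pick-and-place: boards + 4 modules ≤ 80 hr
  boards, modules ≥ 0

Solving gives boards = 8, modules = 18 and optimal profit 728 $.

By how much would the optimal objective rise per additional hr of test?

6

Both test and pick-and-place are binding at x*.
From A_Bᵀ y = c: 4·y_test + 1·y_pick-and-place = 28; 2·y_test + 4·y_pick-and-place = 28.
→ y_test = 6 and y_pick-and-place = 4.
Shadow price of test = 6.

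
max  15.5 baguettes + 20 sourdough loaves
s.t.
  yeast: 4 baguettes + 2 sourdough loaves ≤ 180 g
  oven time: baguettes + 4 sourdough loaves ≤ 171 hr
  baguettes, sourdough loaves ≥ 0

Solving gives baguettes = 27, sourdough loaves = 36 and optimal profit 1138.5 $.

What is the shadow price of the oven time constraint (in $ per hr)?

3.5

Both yeast and oven time are binding at x*.
Dual feasibility on the basic columns requires 4·y_yeast + 1·y_oven time = 15.5, 2·y_yeast + 4·y_oven time = 20.
→ y_yeast = 3 and y_oven time = 3.5.
Shadow price of oven time = 3.5.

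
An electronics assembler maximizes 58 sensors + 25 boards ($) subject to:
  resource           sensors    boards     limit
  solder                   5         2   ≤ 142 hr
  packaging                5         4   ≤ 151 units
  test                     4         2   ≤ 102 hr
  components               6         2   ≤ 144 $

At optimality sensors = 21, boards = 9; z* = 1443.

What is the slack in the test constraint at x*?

test used = 4·21 + 2·9 = 102; slack = 102 − 102 = 0.

0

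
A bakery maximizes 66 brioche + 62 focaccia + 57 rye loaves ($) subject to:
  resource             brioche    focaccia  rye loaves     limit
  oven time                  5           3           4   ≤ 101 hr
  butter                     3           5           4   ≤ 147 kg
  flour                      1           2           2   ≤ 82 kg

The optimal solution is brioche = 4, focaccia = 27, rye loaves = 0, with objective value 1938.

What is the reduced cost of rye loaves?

At the optimum: oven time uses 101 of 101 (binding); butter uses 147 of 147 (binding); flour uses 58 of 82 (slack = 24).
Since flour is not tight, its dual is 0.
The binding rows give the dual system: 5·y_oven time + 3·y_butter = 66 and 3·y_oven time + 5·y_butter = 62.
→ y_oven time = 9 and y_butter = 7.
Reduced cost of rye loaves: c₃ − yᵀa₃ = 57 − (9·4 + 7·4) = 57 − 64 = -7.

-7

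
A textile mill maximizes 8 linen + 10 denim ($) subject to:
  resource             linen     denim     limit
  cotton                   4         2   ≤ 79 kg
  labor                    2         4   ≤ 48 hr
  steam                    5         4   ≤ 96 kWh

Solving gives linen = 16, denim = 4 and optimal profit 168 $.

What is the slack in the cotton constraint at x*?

7

cotton used = 4·16 + 2·4 = 72; slack = 79 − 72 = 7.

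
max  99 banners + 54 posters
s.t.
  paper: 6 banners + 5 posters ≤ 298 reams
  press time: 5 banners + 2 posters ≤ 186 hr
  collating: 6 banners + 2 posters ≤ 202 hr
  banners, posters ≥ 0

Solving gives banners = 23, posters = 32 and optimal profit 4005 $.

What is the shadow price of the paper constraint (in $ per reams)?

At the optimum: paper uses 298 of 298 (binding); press time uses 179 of 186 (slack = 7); collating uses 202 of 202 (binding).
Slack constraints have shadow price 0 (complementary slackness).
From A_Bᵀ y = c: 6·y_paper + 6·y_collating = 99; 5·y_paper + 2·y_collating = 54.
Solving: y_paper = 7, y_collating = 9.5.
Shadow price of paper = 7.

7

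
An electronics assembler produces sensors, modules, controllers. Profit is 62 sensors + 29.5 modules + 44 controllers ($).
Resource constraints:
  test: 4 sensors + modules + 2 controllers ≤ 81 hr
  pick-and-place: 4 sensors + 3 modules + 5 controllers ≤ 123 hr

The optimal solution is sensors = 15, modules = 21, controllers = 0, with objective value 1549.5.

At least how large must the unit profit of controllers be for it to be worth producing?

52

Both test and pick-and-place are binding at x*.
Dual feasibility on the basic columns requires 4·y_test + 4·y_pick-and-place = 62, 1·y_test + 3·y_pick-and-place = 29.5.
Solving: y_test = 8.5, y_pick-and-place = 7.
controllers enters the basis when its profit ≥ yᵀa₃ = 8.5·2 + 7·5 = 52.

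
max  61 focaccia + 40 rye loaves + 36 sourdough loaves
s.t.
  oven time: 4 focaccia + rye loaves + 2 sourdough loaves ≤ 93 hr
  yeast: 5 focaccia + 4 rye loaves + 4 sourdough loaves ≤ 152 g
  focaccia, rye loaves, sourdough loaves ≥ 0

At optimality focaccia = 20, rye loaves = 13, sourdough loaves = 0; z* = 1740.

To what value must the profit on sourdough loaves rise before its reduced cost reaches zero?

Both oven time and yeast are binding at x*.
The binding rows give the dual system: 4·y_oven time + 5·y_yeast = 61 and 1·y_oven time + 4·y_yeast = 40.
Solving: y_oven time = 4, y_yeast = 9.
sourdough loaves enters the basis when its profit ≥ yᵀa₃ = 4·2 + 9·4 = 44.

44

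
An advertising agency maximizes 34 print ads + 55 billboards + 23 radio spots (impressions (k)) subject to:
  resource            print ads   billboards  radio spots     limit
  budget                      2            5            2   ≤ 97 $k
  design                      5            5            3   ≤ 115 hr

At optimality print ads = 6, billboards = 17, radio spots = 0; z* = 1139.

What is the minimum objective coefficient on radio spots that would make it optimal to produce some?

Check each constraint at x*: budget 97/97 (tight); design 115/115 (tight).
From A_Bᵀ y = c: 2·y_budget + 5·y_design = 34; 5·y_budget + 5·y_design = 55.
→ y_budget = 7 and y_design = 4.
radio spots enters the basis when its profit ≥ yᵀa₃ = 7·2 + 4·3 = 26.

26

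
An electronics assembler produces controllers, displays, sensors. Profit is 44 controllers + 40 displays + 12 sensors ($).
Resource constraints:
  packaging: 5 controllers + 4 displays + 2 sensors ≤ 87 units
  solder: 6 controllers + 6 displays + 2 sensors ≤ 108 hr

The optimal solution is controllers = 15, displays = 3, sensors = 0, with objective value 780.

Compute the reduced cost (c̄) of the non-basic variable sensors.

Check each constraint at x*: packaging 87/87 (tight); solder 108/108 (tight).
The binding rows give the dual system: 5·y_packaging + 6·y_solder = 44 and 4·y_packaging + 6·y_solder = 40.
This yields shadow prices y_packaging = 4, y_solder = 4.
Reduced cost of sensors: c₃ − yᵀa₃ = 12 − (4·2 + 4·2) = 12 − 16 = -4.

-4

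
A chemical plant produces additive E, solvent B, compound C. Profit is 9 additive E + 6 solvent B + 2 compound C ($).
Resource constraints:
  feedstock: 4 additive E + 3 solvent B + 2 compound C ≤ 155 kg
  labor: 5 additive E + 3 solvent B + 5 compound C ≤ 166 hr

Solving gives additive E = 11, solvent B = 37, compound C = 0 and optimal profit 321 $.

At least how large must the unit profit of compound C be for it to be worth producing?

At the optimum: feedstock uses 155 of 155 (binding); labor uses 166 of 166 (binding).
From A_Bᵀ y = c: 4·y_feedstock + 5·y_labor = 9; 3·y_feedstock + 3·y_labor = 6.
This yields shadow prices y_feedstock = 1, y_labor = 1.
compound C enters the basis when its profit ≥ yᵀa₃ = 1·2 + 1·5 = 7.

7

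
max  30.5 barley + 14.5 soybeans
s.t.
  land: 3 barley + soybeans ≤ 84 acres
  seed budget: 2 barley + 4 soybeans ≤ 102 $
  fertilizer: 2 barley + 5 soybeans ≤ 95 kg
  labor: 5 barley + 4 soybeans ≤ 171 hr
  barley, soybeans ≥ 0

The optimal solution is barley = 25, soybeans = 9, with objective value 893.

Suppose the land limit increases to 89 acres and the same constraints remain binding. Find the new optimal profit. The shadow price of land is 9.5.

940.5

Δb = 5, so new z* = 893 + (9.5)·(5) = 893 + 47.5 = 940.5.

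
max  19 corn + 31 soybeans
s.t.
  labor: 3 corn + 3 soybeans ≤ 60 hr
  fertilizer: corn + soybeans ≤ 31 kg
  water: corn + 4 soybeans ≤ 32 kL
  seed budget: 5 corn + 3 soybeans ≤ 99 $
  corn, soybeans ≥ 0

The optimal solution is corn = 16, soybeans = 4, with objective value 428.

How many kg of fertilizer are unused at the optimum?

11

fertilizer used = 1·16 + 1·4 = 20; slack = 31 − 20 = 11.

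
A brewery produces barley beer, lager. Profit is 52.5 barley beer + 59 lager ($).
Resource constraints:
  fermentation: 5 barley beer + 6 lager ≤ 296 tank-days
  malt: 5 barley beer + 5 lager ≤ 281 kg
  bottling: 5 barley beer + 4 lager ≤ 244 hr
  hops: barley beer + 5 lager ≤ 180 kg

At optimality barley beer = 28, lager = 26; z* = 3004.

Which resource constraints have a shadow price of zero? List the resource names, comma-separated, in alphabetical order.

fermentation: 296/296 (binding)
malt: 270/281 (slack 11)
bottling: 244/244 (binding)
hops: 158/180 (slack 22)
By complementary slackness, a constraint with positive slack has shadow price 0 → hops, malt.

hops, malt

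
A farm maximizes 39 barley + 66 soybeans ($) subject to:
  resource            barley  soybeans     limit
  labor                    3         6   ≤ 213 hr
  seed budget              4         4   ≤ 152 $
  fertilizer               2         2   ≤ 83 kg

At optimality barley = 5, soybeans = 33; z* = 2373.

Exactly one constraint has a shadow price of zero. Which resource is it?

labor: 213/213 (binding)
seed budget: 152/152 (binding)
fertilizer: 76/83 (slack 7)
By complementary slackness, a constraint with positive slack has shadow price 0 → fertilizer.

fertilizer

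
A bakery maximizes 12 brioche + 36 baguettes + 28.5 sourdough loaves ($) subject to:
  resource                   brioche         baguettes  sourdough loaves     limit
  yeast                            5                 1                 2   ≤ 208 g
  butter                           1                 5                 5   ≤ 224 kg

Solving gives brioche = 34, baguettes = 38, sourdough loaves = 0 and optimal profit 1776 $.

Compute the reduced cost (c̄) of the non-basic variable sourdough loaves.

Both yeast and butter are binding at x*.
From A_Bᵀ y = c: 5·y_yeast + 1·y_butter = 12; 1·y_yeast + 5·y_butter = 36.
Solving: y_yeast = 1, y_butter = 7.
Reduced cost of sourdough loaves: c₃ − yᵀa₃ = 28.5 − (1·2 + 7·5) = 28.5 − 37 = -8.5.

-8.5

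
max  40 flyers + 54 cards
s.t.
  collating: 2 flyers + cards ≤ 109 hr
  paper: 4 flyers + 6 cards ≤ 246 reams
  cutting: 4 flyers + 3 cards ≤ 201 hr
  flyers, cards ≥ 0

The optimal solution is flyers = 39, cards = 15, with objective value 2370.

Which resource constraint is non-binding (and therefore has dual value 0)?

collating

collating: 93/109 (slack 16)
paper: 246/246 (binding)
cutting: 201/201 (binding)
By complementary slackness, a constraint with positive slack has shadow price 0 → collating.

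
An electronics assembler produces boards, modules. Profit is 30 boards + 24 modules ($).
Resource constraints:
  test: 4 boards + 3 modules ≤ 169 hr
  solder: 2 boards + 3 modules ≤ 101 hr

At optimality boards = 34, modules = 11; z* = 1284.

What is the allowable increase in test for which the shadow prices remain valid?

33

Binding constraints: test, solder. The basis is B = [[4,3],[2,3]] with det 6.
Per unit increase in test, x* moves by d = (0.5, -0.3333).
The basis stays optimal until modules reaches 0; allowable increase = 33 hr.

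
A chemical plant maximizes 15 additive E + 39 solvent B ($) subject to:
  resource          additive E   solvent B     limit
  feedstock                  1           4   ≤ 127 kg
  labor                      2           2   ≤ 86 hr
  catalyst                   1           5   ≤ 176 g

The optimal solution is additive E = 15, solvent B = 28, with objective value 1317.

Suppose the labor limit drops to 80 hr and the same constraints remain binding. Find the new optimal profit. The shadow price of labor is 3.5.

1296

Δb = -6, so new z* = 1317 + (3.5)·(-6) = 1317 − 21 = 1296.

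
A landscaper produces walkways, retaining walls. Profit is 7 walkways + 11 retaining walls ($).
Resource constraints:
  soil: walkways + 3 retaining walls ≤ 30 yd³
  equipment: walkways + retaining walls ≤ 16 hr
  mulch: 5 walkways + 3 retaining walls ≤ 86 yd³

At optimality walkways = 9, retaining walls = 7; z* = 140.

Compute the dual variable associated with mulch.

At the optimum: soil uses 30 of 30 (binding); equipment uses 16 of 16 (binding); mulch uses 66 of 86 (slack = 20).
Since mulch is not tight, its dual is 0.
Dual feasibility on the basic columns requires 1·y_soil + 1·y_equipment = 7, 3·y_soil + 1·y_equipment = 11.
This yields shadow prices y_soil = 2, y_equipment = 5.
Shadow price of mulch = 0.

0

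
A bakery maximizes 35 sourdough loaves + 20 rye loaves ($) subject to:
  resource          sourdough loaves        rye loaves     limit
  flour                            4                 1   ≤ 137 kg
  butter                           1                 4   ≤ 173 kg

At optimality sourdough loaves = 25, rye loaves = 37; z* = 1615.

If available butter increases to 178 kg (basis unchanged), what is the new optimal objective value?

1630

At the optimum: flour uses 137 of 137 (binding); butter uses 173 of 173 (binding).
From A_Bᵀ y = c: 4·y_flour + 1·y_butter = 35; 1·y_flour + 4·y_butter = 20.
This yields shadow prices y_flour = 8, y_butter = 3.
Δz = y_butter·Δb = 3 × (5) = 15, so new z* = 1615 + 15 = 1630.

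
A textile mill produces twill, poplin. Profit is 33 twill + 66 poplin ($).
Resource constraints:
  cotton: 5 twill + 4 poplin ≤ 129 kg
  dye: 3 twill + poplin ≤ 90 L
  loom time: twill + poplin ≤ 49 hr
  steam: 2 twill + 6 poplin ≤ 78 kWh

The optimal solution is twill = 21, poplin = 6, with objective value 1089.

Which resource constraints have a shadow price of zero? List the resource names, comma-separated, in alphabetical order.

dye, loom time

cotton: 129/129 (binding)
dye: 69/90 (slack 21)
loom time: 27/49 (slack 22)
steam: 78/78 (binding)
By complementary slackness, a constraint with positive slack has shadow price 0 → dye, loom time.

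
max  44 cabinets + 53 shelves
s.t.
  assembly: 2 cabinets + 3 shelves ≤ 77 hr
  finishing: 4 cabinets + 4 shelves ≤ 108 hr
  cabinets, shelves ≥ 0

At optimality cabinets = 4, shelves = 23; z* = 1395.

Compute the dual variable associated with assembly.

9

Both assembly and finishing are binding at x*.
From A_Bᵀ y = c: 2·y_assembly + 4·y_finishing = 44; 3·y_assembly + 4·y_finishing = 53.
This yields shadow prices y_assembly = 9, y_finishing = 6.5.
Shadow price of assembly = 9.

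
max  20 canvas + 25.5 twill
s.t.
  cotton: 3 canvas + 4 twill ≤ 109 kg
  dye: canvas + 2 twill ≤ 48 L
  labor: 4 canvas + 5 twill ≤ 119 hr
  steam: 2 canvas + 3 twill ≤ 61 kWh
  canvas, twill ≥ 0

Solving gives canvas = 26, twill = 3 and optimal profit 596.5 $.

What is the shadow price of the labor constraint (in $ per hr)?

4.5

Check each constraint at x*: cotton 90/109 (slack 19); dye 32/48 (slack 16); labor 119/119 (tight); steam 61/61 (tight).
Since cotton, dye are not tight, their duals are 0.
Dual feasibility on the basic columns requires 4·y_labor + 2·y_steam = 20, 5·y_labor + 3·y_steam = 25.5.
→ y_labor = 4.5 and y_steam = 1.
Shadow price of labor = 4.5.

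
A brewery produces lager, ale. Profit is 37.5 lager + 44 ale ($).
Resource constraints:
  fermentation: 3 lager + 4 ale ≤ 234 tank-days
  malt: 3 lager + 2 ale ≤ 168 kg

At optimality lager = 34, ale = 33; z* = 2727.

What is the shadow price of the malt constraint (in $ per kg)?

3

At the optimum: fermentation uses 234 of 234 (binding); malt uses 168 of 168 (binding).
The binding rows give the dual system: 3·y_fermentation + 3·y_malt = 37.5 and 4·y_fermentation + 2·y_malt = 44.
Solving: y_fermentation = 9.5, y_malt = 3.
Shadow price of malt = 3.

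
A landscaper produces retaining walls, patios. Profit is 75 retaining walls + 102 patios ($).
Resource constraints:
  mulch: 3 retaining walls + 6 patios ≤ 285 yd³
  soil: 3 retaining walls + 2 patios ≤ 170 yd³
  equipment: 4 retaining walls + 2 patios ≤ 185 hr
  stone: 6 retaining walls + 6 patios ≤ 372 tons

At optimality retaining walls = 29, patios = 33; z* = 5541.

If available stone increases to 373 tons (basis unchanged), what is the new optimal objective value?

At the optimum: mulch uses 285 of 285 (binding); soil uses 153 of 170 (slack = 17); equipment uses 182 of 185 (slack = 3); stone uses 372 of 372 (binding).
Since soil, equipment are not tight, their duals are 0.
Dual feasibility on the basic columns requires 3·y_mulch + 6·y_stone = 75, 6·y_mulch + 6·y_stone = 102.
This yields shadow prices y_mulch = 9, y_stone = 8.
Δz = y_stone·Δb = 8 × (1) = 8, so new z* = 5541 + 8 = 5549.

5549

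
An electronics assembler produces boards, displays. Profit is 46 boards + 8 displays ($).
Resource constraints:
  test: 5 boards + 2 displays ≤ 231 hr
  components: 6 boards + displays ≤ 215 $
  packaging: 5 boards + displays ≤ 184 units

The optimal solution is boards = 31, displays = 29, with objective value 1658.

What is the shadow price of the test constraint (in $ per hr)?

0

Check each constraint at x*: test 213/231 (slack 18); components 215/215 (tight); packaging 184/184 (tight).
By complementary slackness, y = 0 for the non-binding constraint.
The binding rows give the dual system: 6·y_components + 5·y_packaging = 46 and 1·y_components + 1·y_packaging = 8.
→ y_components = 6 and y_packaging = 2.
Shadow price of test = 0.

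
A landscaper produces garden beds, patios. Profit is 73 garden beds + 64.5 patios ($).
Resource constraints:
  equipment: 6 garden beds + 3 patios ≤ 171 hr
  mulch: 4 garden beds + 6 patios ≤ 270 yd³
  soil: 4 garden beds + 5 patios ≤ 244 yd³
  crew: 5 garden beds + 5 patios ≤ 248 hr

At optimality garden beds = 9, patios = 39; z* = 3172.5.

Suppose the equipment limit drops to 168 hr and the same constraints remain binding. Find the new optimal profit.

3150

Binding: equipment and mulch. Non-binding: soil (13 unused), crew (8 unused).
Slack constraints have shadow price 0 (complementary slackness).
The binding rows give the dual system: 6·y_equipment + 4·y_mulch = 73 and 3·y_equipment + 6·y_mulch = 64.5.
Solving: y_equipment = 7.5, y_mulch = 7.
Δz = y_equipment·Δb = 7.5 × (-3) = -22.5, so new z* = 3172.5 − 22.5 = 3150.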